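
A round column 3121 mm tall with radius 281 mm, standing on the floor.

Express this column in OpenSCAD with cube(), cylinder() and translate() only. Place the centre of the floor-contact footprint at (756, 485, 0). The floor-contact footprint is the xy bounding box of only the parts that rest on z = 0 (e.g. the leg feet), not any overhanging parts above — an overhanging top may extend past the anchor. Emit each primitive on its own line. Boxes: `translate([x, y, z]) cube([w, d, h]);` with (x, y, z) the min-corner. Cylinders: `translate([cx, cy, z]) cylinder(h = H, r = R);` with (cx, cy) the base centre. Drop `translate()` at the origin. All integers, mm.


translate([756, 485, 0]) cylinder(h = 3121, r = 281);


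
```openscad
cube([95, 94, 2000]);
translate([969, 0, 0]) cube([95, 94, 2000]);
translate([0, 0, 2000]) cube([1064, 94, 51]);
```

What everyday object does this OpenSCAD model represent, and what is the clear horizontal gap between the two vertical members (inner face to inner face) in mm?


A door frame. The clear opening width is 874 mm.

Two 2000 mm tall posts with a header on top — a door frame. The left jamb is 95 mm wide at x = 0; the right jamb starts at x = 969. The clear opening is 969 − 95 = 874 mm.


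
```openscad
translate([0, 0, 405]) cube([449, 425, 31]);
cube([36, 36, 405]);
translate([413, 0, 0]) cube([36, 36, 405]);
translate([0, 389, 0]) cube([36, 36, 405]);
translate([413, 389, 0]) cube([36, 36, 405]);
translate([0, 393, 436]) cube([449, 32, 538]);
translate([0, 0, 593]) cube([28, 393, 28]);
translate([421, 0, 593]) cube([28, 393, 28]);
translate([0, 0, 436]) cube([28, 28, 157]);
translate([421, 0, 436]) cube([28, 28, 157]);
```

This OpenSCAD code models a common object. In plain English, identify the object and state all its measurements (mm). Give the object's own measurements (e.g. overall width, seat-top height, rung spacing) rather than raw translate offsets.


A chair. The seat is a 449×425×31 mm slab with its top at z = 436 mm, on four 36×36 mm corner legs (flush with the seat edges, standing on z = 0). A flat backrest 32 mm thick, 538 mm tall, spans the full seat width and rises from the seat top along its +y edge, rear face flush with the rear of the seat. Two armrests of 28×28 mm section run along each side from the seat's front edge to the front of the backrest, top faces 185 mm above the seat top and outer faces flush with the seat's x-edges; a 28×28 mm post under the front of each armrest stands on the seat at the front corner.


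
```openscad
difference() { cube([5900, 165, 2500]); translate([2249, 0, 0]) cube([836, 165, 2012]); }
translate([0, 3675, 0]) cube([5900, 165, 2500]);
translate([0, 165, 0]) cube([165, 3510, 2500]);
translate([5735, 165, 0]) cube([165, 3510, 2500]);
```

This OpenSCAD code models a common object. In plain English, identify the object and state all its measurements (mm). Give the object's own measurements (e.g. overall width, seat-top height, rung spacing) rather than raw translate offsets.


A single room: four walls, each 2500 mm tall and 165 mm thick, enclosing an outside footprint 5900×3840 mm (x × y), no floor or roof. The front and back walls (−y and +y sides) run the full x-width; the side walls fit between their inner faces. A door opening 836 mm wide and 2012 mm tall is cut through the front wall from the floor up, its −x edge 2249 mm from the wall's −x end.


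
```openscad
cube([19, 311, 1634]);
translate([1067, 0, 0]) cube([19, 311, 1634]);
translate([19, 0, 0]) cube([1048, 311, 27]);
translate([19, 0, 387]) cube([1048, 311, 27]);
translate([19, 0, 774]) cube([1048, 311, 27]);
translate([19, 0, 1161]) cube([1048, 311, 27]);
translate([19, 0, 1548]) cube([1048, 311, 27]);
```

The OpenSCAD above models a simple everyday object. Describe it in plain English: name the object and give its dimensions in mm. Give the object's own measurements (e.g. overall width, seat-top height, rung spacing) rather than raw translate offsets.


An open bookshelf. Two side panels, each 19 mm thick, 311 mm deep and 1634 mm tall, stand 1086 mm apart (outside-to-outside). Between them sit 5 shelves, each 27 mm thick and 311 mm deep, spanning the full gap between the sides. The bottom shelf rests on the floor (its underside at z = 0) and the clear gap between one shelf's top and the next shelf's underside is 360 mm.


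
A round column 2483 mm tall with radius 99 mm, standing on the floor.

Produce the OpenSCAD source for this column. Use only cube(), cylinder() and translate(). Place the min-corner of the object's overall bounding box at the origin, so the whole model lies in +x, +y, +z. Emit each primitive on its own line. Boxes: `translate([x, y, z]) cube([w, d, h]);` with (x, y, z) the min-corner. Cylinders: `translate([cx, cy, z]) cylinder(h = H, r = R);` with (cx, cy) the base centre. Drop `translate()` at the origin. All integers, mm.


translate([99, 99, 0]) cylinder(h = 2483, r = 99);


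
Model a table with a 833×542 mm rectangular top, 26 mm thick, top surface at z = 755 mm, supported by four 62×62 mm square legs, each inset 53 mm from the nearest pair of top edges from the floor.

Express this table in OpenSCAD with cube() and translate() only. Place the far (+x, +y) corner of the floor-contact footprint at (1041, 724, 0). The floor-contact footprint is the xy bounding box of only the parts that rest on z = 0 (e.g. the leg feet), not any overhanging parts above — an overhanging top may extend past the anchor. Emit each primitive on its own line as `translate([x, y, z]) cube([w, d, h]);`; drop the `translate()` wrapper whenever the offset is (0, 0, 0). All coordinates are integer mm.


translate([261, 235, 729]) cube([833, 542, 26]);
translate([314, 288, 0]) cube([62, 62, 729]);
translate([979, 288, 0]) cube([62, 62, 729]);
translate([314, 662, 0]) cube([62, 62, 729]);
translate([979, 662, 0]) cube([62, 62, 729]);


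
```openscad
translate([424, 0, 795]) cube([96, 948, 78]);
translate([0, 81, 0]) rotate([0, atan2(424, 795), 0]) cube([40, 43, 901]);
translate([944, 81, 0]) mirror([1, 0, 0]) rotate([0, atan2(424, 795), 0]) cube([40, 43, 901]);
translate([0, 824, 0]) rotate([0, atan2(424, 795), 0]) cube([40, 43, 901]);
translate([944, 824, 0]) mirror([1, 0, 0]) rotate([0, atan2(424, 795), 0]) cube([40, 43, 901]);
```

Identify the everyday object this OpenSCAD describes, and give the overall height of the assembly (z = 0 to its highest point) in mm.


A sawhorse. The overall height is 873 mm.

A beam across two mirrored pairs of raked legs — a sawhorse. The beam's underside is at z = 795 (matching the legs' vertical rise in atan2(424, 795)) and the beam is 78 mm tall, so its top is at 795 + 78 = 873 mm. The raked legs top out at the beam's underside, so that is the highest point.


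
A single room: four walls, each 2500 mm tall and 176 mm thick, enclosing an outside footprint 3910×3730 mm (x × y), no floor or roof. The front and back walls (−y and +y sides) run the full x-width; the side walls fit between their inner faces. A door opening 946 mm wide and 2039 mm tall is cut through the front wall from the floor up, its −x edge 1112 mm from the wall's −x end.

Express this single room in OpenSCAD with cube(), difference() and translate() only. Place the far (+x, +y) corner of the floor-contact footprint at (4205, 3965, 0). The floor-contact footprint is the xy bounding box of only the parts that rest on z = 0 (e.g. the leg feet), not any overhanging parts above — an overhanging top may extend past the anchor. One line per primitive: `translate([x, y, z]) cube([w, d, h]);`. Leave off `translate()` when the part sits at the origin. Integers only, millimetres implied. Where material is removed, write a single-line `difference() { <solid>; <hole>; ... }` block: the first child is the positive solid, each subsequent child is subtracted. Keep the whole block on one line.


difference() { translate([295, 235, 0]) cube([3910, 176, 2500]); translate([1407, 235, 0]) cube([946, 176, 2039]); }
translate([295, 3789, 0]) cube([3910, 176, 2500]);
translate([295, 411, 0]) cube([176, 3378, 2500]);
translate([4029, 411, 0]) cube([176, 3378, 2500]);


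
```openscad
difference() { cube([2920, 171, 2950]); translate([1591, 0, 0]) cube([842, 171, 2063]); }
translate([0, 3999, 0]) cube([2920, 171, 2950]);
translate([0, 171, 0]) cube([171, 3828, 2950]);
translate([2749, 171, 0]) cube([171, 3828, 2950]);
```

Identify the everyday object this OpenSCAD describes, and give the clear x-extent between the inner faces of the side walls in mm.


A single room. The interior width is 2578 mm.

Four walls enclosing a rectangle with a door in the front wall — a room. Outside width 2920 minus two 171 mm walls gives 2578 mm.


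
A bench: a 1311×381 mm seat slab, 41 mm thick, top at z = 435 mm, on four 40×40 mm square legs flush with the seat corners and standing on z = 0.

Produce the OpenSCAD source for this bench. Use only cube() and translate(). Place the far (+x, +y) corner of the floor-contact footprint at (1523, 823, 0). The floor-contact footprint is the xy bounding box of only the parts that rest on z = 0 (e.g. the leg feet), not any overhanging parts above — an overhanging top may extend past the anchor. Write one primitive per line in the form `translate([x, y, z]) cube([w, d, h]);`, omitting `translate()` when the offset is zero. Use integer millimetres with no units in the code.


translate([212, 442, 394]) cube([1311, 381, 41]);
translate([212, 442, 0]) cube([40, 40, 394]);
translate([212, 783, 0]) cube([40, 40, 394]);
translate([1483, 442, 0]) cube([40, 40, 394]);
translate([1483, 783, 0]) cube([40, 40, 394]);


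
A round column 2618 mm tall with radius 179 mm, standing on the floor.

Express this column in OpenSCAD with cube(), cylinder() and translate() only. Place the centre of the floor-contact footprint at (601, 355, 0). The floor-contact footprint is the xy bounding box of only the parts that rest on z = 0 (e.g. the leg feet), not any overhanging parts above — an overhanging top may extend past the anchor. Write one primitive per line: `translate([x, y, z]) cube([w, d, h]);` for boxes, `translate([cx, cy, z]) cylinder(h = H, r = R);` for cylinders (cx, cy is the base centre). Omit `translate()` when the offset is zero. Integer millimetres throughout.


translate([601, 355, 0]) cylinder(h = 2618, r = 179);


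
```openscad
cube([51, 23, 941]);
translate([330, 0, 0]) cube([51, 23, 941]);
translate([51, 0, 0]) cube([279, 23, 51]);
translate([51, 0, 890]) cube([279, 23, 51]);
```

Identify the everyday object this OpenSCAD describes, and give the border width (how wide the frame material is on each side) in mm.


A picture frame. The border width is 51 mm.

Four thin pieces enclosing a rectangular opening — a picture frame. The two full-height stiles are 941 mm tall; the top rail sits at z = 890 and is 51 mm tall, so the border above the opening is 941 − 890 = 51 mm, matching the stile x-width.


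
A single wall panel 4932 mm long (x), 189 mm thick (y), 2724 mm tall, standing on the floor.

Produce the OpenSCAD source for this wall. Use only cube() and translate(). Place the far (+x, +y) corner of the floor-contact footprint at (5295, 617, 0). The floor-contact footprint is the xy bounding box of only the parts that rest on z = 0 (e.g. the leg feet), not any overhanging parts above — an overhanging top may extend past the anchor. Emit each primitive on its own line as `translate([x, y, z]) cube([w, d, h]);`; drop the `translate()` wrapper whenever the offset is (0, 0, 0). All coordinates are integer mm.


translate([363, 428, 0]) cube([4932, 189, 2724]);


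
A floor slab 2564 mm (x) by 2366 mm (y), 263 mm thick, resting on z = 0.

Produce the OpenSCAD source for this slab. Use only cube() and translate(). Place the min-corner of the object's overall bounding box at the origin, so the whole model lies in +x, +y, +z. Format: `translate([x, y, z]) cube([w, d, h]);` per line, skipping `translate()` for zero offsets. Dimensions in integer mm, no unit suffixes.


cube([2564, 2366, 263]);


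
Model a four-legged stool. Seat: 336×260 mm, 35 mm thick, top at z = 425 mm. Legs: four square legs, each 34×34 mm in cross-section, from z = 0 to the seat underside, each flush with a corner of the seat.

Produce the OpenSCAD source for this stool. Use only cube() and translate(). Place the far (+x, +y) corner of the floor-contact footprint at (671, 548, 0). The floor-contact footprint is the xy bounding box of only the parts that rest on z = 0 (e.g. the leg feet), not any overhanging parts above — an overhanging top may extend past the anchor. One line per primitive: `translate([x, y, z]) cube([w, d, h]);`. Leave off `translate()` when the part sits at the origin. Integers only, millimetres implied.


translate([335, 288, 390]) cube([336, 260, 35]);
translate([335, 288, 0]) cube([34, 34, 390]);
translate([637, 288, 0]) cube([34, 34, 390]);
translate([335, 514, 0]) cube([34, 34, 390]);
translate([637, 514, 0]) cube([34, 34, 390]);


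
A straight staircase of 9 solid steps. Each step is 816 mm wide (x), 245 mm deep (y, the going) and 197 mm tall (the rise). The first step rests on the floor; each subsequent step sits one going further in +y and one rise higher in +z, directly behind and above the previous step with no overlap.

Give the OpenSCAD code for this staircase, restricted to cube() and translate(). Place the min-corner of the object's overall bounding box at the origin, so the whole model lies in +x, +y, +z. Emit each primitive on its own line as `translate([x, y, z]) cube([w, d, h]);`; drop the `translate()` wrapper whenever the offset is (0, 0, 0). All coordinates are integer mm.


cube([816, 245, 197]);
translate([0, 245, 197]) cube([816, 245, 197]);
translate([0, 490, 394]) cube([816, 245, 197]);
translate([0, 735, 591]) cube([816, 245, 197]);
translate([0, 980, 788]) cube([816, 245, 197]);
translate([0, 1225, 985]) cube([816, 245, 197]);
translate([0, 1470, 1182]) cube([816, 245, 197]);
translate([0, 1715, 1379]) cube([816, 245, 197]);
translate([0, 1960, 1576]) cube([816, 245, 197]);


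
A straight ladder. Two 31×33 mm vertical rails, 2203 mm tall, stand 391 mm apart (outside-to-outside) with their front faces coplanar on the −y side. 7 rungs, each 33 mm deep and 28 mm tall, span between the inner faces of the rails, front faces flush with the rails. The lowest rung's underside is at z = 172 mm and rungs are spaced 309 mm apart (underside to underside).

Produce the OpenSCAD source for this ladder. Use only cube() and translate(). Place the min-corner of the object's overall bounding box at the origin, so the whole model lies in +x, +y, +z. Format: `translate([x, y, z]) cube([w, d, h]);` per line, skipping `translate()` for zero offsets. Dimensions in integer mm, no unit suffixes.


// rung span = 391 - 2*31 = 329
// rung[k] z = 172 + k*309
cube([31, 33, 2203]);
translate([360, 0, 0]) cube([31, 33, 2203]);
translate([31, 0, 172]) cube([329, 33, 28]);
translate([31, 0, 481]) cube([329, 33, 28]);
translate([31, 0, 790]) cube([329, 33, 28]);
translate([31, 0, 1099]) cube([329, 33, 28]);
translate([31, 0, 1408]) cube([329, 33, 28]);
translate([31, 0, 1717]) cube([329, 33, 28]);
translate([31, 0, 2026]) cube([329, 33, 28]);


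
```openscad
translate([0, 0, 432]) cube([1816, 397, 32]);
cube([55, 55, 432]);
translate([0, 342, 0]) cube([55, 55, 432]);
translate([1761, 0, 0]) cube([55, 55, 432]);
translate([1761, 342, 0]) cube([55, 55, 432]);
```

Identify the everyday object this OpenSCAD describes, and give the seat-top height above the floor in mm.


A bench. The seat-top height is 464 mm.

A long slab on four corner posts — a bench. The slab sits at z = 432 with thickness 32, so the top is 432 + 32 = 464 mm.


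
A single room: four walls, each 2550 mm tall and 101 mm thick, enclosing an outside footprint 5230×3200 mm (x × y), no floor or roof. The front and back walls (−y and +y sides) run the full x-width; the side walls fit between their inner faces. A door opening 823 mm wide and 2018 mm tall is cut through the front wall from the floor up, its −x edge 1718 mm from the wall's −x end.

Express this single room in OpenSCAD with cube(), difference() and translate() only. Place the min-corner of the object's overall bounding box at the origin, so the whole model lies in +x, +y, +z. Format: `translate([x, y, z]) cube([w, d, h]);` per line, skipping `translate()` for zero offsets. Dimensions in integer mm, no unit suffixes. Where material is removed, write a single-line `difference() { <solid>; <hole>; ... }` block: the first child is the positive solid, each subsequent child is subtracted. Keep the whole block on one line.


difference() { cube([5230, 101, 2550]); translate([1718, 0, 0]) cube([823, 101, 2018]); }
translate([0, 3099, 0]) cube([5230, 101, 2550]);
translate([0, 101, 0]) cube([101, 2998, 2550]);
translate([5129, 101, 0]) cube([101, 2998, 2550]);


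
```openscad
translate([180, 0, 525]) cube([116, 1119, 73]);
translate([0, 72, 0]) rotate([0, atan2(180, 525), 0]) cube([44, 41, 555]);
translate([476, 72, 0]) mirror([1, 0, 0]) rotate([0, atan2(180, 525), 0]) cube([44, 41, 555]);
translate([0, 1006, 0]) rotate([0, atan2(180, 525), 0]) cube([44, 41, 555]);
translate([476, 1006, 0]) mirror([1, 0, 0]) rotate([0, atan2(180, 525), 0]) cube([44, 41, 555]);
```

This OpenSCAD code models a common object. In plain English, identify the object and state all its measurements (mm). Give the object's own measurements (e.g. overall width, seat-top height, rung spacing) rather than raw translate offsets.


A sawhorse. A 116×1119×73 mm beam (x, y, z) sits on two A-frame leg pairs. Each pair is two raked legs of 44×41 mm section (41 mm along y) splaying symmetrically in x. Each leg rises 525 mm vertically over 180 mm of horizontal reach and is 555 mm long along its own axis. Every leg's outer bottom edge rests on the floor and its outer top edge meets a bottom edge of the beam — the left legs (tilting toward +x) meet the beam's −x bottom edge, the right legs (their mirror images, tilting toward −x) meet its +x bottom edge — so the leg tops tuck under the beam, the beam's underside is 525 mm above the floor, and the feet are 476 mm apart outside-to-outside with the beam centred between them. The two leg pairs are set in 72 mm from either end of the beam.


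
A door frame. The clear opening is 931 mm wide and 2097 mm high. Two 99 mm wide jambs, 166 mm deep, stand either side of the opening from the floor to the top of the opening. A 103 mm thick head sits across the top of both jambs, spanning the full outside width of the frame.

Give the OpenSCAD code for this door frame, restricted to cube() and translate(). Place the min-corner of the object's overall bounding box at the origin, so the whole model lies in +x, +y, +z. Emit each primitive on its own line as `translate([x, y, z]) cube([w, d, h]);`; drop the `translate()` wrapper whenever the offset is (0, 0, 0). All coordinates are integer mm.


cube([99, 166, 2097]);
translate([1030, 0, 0]) cube([99, 166, 2097]);
translate([0, 0, 2097]) cube([1129, 166, 103]);


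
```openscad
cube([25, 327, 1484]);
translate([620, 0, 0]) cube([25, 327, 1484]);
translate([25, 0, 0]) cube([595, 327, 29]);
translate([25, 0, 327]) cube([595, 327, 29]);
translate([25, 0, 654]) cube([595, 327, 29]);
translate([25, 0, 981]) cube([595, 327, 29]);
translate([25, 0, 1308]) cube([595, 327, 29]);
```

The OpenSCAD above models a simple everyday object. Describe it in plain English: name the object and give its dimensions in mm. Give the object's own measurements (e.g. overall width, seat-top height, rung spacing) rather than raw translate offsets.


An open bookshelf. Two side panels, each 25 mm thick, 327 mm deep and 1484 mm tall, stand 645 mm apart (outside-to-outside). Between them sit 5 shelves, each 29 mm thick and 327 mm deep, spanning the full gap between the sides. The bottom shelf rests on the floor (its underside at z = 0) and the clear gap between one shelf's top and the next shelf's underside is 298 mm.


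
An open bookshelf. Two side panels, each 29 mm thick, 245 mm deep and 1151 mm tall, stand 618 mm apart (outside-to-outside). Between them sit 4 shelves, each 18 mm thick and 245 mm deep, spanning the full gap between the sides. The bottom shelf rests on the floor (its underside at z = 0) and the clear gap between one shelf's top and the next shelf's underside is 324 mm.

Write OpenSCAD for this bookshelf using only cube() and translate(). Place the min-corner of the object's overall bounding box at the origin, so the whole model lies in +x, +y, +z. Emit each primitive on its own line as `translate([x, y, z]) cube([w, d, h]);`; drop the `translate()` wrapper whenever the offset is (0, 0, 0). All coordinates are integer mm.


cube([29, 245, 1151]);
translate([589, 0, 0]) cube([29, 245, 1151]);
translate([29, 0, 0]) cube([560, 245, 18]);
translate([29, 0, 342]) cube([560, 245, 18]);
translate([29, 0, 684]) cube([560, 245, 18]);
translate([29, 0, 1026]) cube([560, 245, 18]);


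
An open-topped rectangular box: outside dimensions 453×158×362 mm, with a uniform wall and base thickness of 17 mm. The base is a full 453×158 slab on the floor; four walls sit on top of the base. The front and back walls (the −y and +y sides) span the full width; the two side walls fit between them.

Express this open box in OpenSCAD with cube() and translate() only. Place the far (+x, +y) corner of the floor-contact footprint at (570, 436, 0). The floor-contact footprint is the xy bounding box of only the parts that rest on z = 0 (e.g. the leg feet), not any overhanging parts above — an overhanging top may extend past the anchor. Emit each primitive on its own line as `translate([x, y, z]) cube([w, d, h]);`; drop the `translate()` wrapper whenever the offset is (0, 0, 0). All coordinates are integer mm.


translate([117, 278, 0]) cube([453, 158, 17]);
translate([117, 278, 17]) cube([453, 17, 345]);
translate([117, 419, 17]) cube([453, 17, 345]);
translate([117, 295, 17]) cube([17, 124, 345]);
translate([553, 295, 17]) cube([17, 124, 345]);


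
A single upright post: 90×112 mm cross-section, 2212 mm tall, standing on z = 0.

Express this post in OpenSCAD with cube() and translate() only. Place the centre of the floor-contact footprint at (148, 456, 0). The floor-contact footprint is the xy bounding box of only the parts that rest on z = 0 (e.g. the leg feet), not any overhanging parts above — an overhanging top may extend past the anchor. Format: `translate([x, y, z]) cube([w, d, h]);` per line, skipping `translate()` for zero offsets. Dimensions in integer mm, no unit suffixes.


translate([103, 400, 0]) cube([90, 112, 2212]);


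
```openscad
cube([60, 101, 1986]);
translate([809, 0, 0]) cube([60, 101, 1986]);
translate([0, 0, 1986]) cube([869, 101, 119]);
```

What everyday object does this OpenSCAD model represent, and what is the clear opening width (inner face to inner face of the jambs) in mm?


A door frame. The clear opening width is 749 mm.

Two 1986 mm tall posts with a header on top — a door frame. The left jamb is 60 mm wide at x = 0; the right jamb starts at x = 809. The clear opening is 809 − 60 = 749 mm.


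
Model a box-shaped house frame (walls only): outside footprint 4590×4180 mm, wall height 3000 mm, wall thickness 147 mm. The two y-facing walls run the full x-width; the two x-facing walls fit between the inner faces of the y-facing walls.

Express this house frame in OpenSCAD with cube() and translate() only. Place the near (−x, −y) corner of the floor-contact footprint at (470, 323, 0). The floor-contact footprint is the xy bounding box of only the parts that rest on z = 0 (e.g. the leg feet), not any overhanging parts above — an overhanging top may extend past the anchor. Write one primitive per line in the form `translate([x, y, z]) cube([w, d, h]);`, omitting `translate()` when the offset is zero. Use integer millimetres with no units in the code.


translate([470, 323, 0]) cube([4590, 147, 3000]);
translate([470, 4356, 0]) cube([4590, 147, 3000]);
translate([470, 470, 0]) cube([147, 3886, 3000]);
translate([4913, 470, 0]) cube([147, 3886, 3000]);


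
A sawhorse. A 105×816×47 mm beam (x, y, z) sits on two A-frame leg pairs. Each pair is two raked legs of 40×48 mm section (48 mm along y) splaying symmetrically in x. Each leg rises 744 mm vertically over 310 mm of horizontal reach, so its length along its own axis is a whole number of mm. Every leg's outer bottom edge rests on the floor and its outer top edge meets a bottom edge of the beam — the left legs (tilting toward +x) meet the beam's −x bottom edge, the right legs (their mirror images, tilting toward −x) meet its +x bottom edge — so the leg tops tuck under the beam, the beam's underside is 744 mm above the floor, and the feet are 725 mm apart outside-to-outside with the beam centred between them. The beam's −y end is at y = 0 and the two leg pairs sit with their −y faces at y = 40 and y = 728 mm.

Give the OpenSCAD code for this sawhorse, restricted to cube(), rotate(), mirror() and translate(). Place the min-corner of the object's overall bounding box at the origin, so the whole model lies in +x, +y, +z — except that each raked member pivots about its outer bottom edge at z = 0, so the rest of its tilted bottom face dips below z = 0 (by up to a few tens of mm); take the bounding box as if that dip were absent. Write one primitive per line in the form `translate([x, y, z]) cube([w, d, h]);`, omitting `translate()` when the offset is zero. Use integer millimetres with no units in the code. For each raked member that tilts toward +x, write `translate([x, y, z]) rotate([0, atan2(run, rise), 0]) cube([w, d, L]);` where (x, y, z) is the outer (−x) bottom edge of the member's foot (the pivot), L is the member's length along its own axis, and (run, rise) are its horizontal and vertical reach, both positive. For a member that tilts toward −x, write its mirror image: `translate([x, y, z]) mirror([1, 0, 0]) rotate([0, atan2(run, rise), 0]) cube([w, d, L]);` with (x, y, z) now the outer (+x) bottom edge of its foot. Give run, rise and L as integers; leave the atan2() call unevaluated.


translate([310, 0, 744]) cube([105, 816, 47]);
translate([0, 40, 0]) rotate([0, atan2(310, 744), 0]) cube([40, 48, 806]);
translate([725, 40, 0]) mirror([1, 0, 0]) rotate([0, atan2(310, 744), 0]) cube([40, 48, 806]);
translate([0, 728, 0]) rotate([0, atan2(310, 744), 0]) cube([40, 48, 806]);
translate([725, 728, 0]) mirror([1, 0, 0]) rotate([0, atan2(310, 744), 0]) cube([40, 48, 806]);


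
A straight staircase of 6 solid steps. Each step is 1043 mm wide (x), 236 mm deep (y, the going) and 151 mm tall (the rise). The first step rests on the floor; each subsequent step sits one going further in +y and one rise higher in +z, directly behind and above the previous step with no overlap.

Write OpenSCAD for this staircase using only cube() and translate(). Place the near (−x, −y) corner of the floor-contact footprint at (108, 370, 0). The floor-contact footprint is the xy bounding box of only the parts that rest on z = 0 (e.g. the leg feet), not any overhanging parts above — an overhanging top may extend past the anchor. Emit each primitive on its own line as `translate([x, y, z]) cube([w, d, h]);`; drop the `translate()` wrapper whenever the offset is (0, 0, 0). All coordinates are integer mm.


translate([108, 370, 0]) cube([1043, 236, 151]);
translate([108, 606, 151]) cube([1043, 236, 151]);
translate([108, 842, 302]) cube([1043, 236, 151]);
translate([108, 1078, 453]) cube([1043, 236, 151]);
translate([108, 1314, 604]) cube([1043, 236, 151]);
translate([108, 1550, 755]) cube([1043, 236, 151]);


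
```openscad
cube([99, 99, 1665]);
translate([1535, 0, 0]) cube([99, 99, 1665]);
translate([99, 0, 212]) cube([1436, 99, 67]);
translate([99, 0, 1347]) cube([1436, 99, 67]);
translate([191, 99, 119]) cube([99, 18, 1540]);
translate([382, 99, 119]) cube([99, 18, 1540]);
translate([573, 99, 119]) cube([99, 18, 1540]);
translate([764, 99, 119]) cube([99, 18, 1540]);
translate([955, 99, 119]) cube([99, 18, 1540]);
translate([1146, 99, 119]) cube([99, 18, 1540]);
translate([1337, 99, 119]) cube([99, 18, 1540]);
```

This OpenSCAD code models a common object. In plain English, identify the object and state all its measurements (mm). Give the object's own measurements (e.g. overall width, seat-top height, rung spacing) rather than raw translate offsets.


A fence section. Two 99×99 mm posts, 1665 mm tall, stand on the floor with a clear span of 1436 mm between their inner faces. Two horizontal rails of 99×67 mm section span the gap between the posts with their undersides at z = 212 mm and z = 1347 mm, flush with the posts' −y face. 7 pickets, each 99 mm wide, 18 mm thick and 1540 mm tall, are fixed to the +y face of the rails with their bottoms at z = 119 mm, spaced across the span with a 92 mm gap after the −x post and between neighbouring pickets, with 99 mm left before the +x post.


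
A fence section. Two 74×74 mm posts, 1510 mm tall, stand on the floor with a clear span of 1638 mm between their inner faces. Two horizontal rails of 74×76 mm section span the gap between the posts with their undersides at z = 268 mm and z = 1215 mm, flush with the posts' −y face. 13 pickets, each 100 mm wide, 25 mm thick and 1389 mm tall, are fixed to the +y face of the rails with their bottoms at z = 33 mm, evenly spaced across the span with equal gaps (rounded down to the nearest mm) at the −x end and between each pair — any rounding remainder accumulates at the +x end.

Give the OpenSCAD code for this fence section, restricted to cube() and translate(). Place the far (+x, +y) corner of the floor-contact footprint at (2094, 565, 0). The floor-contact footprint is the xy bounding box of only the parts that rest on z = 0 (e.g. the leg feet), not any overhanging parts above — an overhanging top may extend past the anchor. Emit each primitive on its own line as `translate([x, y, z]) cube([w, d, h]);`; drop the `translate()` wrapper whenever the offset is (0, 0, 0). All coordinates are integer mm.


translate([308, 491, 0]) cube([74, 74, 1510]);
translate([2020, 491, 0]) cube([74, 74, 1510]);
translate([382, 491, 268]) cube([1638, 74, 76]);
translate([382, 491, 1215]) cube([1638, 74, 76]);
translate([406, 565, 33]) cube([100, 25, 1389]);
translate([530, 565, 33]) cube([100, 25, 1389]);
translate([654, 565, 33]) cube([100, 25, 1389]);
translate([778, 565, 33]) cube([100, 25, 1389]);
translate([902, 565, 33]) cube([100, 25, 1389]);
translate([1026, 565, 33]) cube([100, 25, 1389]);
translate([1150, 565, 33]) cube([100, 25, 1389]);
translate([1274, 565, 33]) cube([100, 25, 1389]);
translate([1398, 565, 33]) cube([100, 25, 1389]);
translate([1522, 565, 33]) cube([100, 25, 1389]);
translate([1646, 565, 33]) cube([100, 25, 1389]);
translate([1770, 565, 33]) cube([100, 25, 1389]);
translate([1894, 565, 33]) cube([100, 25, 1389]);


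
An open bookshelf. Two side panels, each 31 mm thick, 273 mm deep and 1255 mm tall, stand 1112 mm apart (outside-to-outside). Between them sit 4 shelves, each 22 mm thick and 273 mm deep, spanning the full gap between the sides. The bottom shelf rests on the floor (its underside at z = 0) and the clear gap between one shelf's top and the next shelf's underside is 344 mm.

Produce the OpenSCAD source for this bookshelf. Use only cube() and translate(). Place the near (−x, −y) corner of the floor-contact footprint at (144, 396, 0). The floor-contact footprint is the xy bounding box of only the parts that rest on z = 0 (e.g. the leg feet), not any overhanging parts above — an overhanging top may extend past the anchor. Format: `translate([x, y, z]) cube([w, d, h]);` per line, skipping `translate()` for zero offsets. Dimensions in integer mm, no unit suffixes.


translate([144, 396, 0]) cube([31, 273, 1255]);
translate([1225, 396, 0]) cube([31, 273, 1255]);
translate([175, 396, 0]) cube([1050, 273, 22]);
translate([175, 396, 366]) cube([1050, 273, 22]);
translate([175, 396, 732]) cube([1050, 273, 22]);
translate([175, 396, 1098]) cube([1050, 273, 22]);


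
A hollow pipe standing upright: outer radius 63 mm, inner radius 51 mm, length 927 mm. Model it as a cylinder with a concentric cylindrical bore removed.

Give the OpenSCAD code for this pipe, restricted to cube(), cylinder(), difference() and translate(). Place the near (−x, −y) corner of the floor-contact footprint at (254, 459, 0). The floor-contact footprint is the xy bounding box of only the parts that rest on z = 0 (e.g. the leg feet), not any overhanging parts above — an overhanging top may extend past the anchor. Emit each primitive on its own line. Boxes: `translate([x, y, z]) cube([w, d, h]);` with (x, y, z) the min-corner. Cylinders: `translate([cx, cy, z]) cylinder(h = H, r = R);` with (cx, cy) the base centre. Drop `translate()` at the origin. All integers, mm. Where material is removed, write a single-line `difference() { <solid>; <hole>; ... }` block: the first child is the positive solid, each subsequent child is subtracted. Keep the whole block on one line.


difference() { translate([317, 522, 0]) cylinder(h = 927, r = 63); translate([317, 522, 0]) cylinder(h = 927, r = 51); }


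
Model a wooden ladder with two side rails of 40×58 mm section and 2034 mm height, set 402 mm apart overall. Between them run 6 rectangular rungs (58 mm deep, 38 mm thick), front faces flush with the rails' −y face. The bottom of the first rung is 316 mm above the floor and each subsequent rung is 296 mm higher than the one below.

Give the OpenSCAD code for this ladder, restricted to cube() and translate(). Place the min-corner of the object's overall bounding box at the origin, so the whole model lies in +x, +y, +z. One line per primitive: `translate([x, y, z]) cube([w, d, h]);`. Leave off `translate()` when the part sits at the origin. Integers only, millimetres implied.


// rung span = 402 - 2*40 = 322
// rung[k] z = 316 + k*296
cube([40, 58, 2034]);
translate([362, 0, 0]) cube([40, 58, 2034]);
translate([40, 0, 316]) cube([322, 58, 38]);
translate([40, 0, 612]) cube([322, 58, 38]);
translate([40, 0, 908]) cube([322, 58, 38]);
translate([40, 0, 1204]) cube([322, 58, 38]);
translate([40, 0, 1500]) cube([322, 58, 38]);
translate([40, 0, 1796]) cube([322, 58, 38]);


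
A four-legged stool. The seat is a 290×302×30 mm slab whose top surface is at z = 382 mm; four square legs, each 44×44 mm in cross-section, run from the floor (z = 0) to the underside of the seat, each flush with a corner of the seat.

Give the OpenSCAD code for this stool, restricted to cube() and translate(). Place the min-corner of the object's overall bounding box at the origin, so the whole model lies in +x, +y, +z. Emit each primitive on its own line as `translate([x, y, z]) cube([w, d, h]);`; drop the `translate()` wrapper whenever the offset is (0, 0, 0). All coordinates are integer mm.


translate([0, 0, 352]) cube([290, 302, 30]);
cube([44, 44, 352]);
translate([246, 0, 0]) cube([44, 44, 352]);
translate([0, 258, 0]) cube([44, 44, 352]);
translate([246, 258, 0]) cube([44, 44, 352]);


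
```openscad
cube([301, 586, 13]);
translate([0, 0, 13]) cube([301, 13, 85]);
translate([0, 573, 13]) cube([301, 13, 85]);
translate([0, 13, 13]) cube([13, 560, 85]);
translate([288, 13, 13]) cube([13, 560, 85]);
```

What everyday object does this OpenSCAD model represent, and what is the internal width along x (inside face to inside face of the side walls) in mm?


An open box. The internal width is 275 mm.

A 301×586 base slab with four walls standing on it — an open box. The base is 301 mm wide and the walls are 13 mm thick, so the internal width is 301 − 2 × 13 = 275 mm.


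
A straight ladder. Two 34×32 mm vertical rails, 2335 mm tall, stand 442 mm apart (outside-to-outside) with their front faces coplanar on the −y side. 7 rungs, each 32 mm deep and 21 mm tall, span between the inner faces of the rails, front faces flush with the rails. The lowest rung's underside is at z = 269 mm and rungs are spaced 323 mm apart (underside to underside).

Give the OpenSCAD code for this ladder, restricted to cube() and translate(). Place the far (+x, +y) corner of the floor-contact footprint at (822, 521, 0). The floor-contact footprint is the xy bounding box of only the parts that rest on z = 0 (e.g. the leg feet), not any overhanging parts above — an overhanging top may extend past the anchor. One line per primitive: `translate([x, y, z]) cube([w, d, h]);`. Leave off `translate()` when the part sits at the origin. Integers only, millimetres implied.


translate([380, 489, 0]) cube([34, 32, 2335]);
translate([788, 489, 0]) cube([34, 32, 2335]);
translate([414, 489, 269]) cube([374, 32, 21]);
translate([414, 489, 592]) cube([374, 32, 21]);
translate([414, 489, 915]) cube([374, 32, 21]);
translate([414, 489, 1238]) cube([374, 32, 21]);
translate([414, 489, 1561]) cube([374, 32, 21]);
translate([414, 489, 1884]) cube([374, 32, 21]);
translate([414, 489, 2207]) cube([374, 32, 21]);


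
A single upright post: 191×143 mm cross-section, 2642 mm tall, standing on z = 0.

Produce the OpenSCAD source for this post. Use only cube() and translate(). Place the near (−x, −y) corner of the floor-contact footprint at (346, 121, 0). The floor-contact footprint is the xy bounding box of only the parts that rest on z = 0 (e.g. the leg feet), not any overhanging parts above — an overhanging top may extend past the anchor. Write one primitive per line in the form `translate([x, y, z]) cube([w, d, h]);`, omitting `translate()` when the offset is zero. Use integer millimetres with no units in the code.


translate([346, 121, 0]) cube([191, 143, 2642]);


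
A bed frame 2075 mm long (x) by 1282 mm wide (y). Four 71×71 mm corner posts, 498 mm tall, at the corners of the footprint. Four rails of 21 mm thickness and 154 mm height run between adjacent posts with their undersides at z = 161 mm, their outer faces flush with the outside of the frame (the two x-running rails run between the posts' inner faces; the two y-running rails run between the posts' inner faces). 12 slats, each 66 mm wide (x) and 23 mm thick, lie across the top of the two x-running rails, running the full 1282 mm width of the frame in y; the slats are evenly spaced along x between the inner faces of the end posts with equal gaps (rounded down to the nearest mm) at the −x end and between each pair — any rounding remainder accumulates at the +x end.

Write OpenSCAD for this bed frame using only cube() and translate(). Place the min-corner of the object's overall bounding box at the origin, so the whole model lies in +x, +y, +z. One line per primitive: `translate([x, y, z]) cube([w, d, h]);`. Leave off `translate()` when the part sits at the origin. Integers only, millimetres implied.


cube([71, 71, 498]);
translate([0, 1211, 0]) cube([71, 71, 498]);
translate([2004, 0, 0]) cube([71, 71, 498]);
translate([2004, 1211, 0]) cube([71, 71, 498]);
translate([71, 0, 161]) cube([1933, 21, 154]);
translate([71, 1261, 161]) cube([1933, 21, 154]);
translate([0, 71, 161]) cube([21, 1140, 154]);
translate([2054, 71, 161]) cube([21, 1140, 154]);
translate([158, 0, 315]) cube([66, 1282, 23]);
translate([311, 0, 315]) cube([66, 1282, 23]);
translate([464, 0, 315]) cube([66, 1282, 23]);
translate([617, 0, 315]) cube([66, 1282, 23]);
translate([770, 0, 315]) cube([66, 1282, 23]);
translate([923, 0, 315]) cube([66, 1282, 23]);
translate([1076, 0, 315]) cube([66, 1282, 23]);
translate([1229, 0, 315]) cube([66, 1282, 23]);
translate([1382, 0, 315]) cube([66, 1282, 23]);
translate([1535, 0, 315]) cube([66, 1282, 23]);
translate([1688, 0, 315]) cube([66, 1282, 23]);
translate([1841, 0, 315]) cube([66, 1282, 23]);


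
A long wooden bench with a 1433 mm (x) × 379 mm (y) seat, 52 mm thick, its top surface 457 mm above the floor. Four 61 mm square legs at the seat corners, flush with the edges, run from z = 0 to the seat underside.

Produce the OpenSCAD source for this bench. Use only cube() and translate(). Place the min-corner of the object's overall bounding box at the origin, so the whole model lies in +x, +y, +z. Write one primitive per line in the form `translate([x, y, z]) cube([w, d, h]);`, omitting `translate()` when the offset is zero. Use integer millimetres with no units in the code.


translate([0, 0, 405]) cube([1433, 379, 52]);
cube([61, 61, 405]);
translate([0, 318, 0]) cube([61, 61, 405]);
translate([1372, 0, 0]) cube([61, 61, 405]);
translate([1372, 318, 0]) cube([61, 61, 405]);
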